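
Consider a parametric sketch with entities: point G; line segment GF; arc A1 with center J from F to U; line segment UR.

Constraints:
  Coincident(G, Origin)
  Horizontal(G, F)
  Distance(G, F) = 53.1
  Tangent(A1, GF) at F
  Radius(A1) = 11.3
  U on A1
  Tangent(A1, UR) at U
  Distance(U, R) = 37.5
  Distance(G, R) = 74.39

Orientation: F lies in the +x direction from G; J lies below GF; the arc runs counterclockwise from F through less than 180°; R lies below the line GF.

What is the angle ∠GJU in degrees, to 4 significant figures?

31.10°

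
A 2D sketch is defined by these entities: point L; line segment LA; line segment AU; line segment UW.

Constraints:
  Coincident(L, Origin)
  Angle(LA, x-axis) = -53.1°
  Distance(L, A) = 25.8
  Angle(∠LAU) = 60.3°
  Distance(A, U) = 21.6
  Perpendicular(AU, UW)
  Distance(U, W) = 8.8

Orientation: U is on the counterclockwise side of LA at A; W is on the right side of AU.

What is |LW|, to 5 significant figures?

32.432

L is at the origin; LA runs at -53.1° with length 25.8, so A = 25.8·(cos -53.1°, sin -53.1°) = (15.491, -20.632). ∠LAU = 60.3°, so AU runs at -53.1° + (180° − 60.3°) = 66.600° from the x-axis; with |AU| = 21.6, U = A + 21.6·(cos 66.600°, sin 66.600°) = (24.069, -0.80836). The perpendicularity gives UW at right angles to AU; with |UW| = 8.8 on the right of AU, W = U + 8.8·(0.91775, -0.39715) = (32.145, -4.3033). Then |LW| = |W − L| = 32.432.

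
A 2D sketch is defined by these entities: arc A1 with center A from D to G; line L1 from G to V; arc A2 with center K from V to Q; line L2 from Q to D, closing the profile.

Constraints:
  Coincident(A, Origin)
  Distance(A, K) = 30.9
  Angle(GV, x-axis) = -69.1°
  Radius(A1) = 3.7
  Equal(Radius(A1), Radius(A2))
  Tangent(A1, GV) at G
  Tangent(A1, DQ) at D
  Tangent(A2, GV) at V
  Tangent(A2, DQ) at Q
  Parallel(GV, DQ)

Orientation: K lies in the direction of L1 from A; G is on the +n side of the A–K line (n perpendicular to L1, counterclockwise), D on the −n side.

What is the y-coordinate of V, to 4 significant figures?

-27.55

Tangency of A1 to both parallel lines with radius 3.7 puts G and D at A ± 3.7·n: G = (3.457, 1.320), D = (-3.457, -1.320). Equal radii place V and Q the same way about K: V = K + 3.7·n = (14.48, -27.55), Q = K − 3.7·n = (7.567, -30.19). So V.y = -27.55.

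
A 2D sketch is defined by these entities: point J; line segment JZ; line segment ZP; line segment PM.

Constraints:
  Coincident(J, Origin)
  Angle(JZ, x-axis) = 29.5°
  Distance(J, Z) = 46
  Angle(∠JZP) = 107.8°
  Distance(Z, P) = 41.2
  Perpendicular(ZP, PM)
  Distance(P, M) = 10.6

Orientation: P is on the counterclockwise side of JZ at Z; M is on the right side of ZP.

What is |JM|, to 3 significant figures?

77.5

J is at the origin; JZ runs at 29.5° with length 46.0, so Z = 46.0·(cos 29.5°, sin 29.5°) = (40.0, 22.7). ∠JZP = 107.8°, so ZP runs at 29.5° + (180° − 107.8°) = 102° from the x-axis; with |ZP| = 41.2, P = Z + 41.2·(cos 102°, sin 102°) = (31.7, 63.0). ZP ⟂ PM; with |PM| = 10.6 on the right of ZP, M = P + 10.6·(0.979, 0.203) = (42.1, 65.1). Then |JM| = |M − J| = 77.5.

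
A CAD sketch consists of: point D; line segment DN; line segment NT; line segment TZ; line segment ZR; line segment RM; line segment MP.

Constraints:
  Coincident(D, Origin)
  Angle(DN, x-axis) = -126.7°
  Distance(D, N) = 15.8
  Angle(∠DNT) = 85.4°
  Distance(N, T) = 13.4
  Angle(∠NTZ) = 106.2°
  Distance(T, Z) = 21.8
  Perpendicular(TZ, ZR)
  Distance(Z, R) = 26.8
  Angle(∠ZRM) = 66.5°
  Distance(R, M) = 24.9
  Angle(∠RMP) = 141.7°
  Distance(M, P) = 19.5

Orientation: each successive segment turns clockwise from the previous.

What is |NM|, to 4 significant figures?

4.831

D is at the origin; DN runs at -126.7° with length 15.8, so N = (-9.442, -12.67). ∠DNT = 85.4° gives NT at 138.7° from the x-axis; with |NT| = 13.4, T = (-19.51, -3.824). ∠NTZ = 106.2° gives TZ at 64.90° from the x-axis; with |TZ| = 21.8, Z = (-10.26, 15.92). TZ is perpendicular to ZR, so ZR runs at -25.10°; with |ZR| = 26.8, R = (14.01, 4.549). ∠ZRM = 66.5° gives RM at -138.6° from the x-axis; with |RM| = 24.9, M = (-4.670, -11.92). Then |NM| = |M − N| = 4.831.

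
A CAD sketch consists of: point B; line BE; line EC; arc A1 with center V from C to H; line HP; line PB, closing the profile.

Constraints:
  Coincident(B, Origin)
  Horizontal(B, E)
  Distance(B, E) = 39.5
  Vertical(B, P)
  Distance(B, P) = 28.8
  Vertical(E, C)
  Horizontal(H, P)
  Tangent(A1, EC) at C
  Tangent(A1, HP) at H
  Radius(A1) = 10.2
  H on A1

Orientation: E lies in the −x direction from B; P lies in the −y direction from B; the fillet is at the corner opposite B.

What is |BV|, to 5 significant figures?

34.705

B is at the origin; B and E share the same y with |BE| = 39.5 and E on the −x side, so E = (-39.500, 0.0000). BP is vertical with |BP| = 28.8 and P on the −y side, so P = (0.0000, -28.800). The virtual corner opposite B is at (-39.500, -28.800). Tangency of A1 to EC means the radius VC is perpendicular to EC and tangency of A1 to HP means the radius VH is perpendicular to HP, with radius 10.2, so the center V sits 10.2 in from both sides at V = (-29.300, -18.600). Then |BV| = |V − B| = 34.705.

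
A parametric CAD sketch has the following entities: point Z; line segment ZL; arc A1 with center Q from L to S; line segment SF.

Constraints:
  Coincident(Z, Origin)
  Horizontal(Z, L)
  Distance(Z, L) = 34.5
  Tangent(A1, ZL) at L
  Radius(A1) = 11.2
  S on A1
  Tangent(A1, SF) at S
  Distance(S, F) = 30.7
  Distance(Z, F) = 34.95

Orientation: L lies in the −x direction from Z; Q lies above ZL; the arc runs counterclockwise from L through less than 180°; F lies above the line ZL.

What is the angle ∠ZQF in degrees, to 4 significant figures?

60.65°

Z is at the origin; Z and L share the same y with |ZL| = 34.5 and L on the −x side, so L = (-34.50, 0.000). Tangency of A1 to ZL means the radius QL is perpendicular to ZL, so Q = L + (0, 11.2) = (-34.50, 11.20). Since QS ⟂ SF (tangency), |QF| = √(11.2² + 30.7²) = 32.68 regardless of where S sits on A1. So F lies on both circle(Z, 34.95) and circle(Q, 32.68); the above-ZL intersection is F = (-10.47, 33.35). S is the foot of the tangent from F: S = (-24.55, 6.064).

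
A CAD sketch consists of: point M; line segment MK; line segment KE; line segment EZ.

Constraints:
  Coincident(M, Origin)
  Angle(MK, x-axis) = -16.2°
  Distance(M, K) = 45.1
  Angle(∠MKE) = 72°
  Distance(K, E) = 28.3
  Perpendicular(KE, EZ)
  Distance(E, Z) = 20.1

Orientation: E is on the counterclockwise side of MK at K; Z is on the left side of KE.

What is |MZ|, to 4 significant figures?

26.94

M is at the origin; MK runs at -16.2° with length 45.1, so K = 45.1·(cos -16.2°, sin -16.2°) = (43.31, -12.58). ∠MKE = 72.0°, so KE runs at -16.2° + (180° − 72.0°) = 91.80° from the x-axis; with |KE| = 28.3, E = K + 28.3·(cos 91.80°, sin 91.80°) = (42.42, 15.70). KE is perpendicular to EZ; with |EZ| = 20.1 on the left of KE, Z = E + 20.1·(-0.9995, -0.03141) = (22.33, 15.07). Then |MZ| = |Z − M| = 26.94.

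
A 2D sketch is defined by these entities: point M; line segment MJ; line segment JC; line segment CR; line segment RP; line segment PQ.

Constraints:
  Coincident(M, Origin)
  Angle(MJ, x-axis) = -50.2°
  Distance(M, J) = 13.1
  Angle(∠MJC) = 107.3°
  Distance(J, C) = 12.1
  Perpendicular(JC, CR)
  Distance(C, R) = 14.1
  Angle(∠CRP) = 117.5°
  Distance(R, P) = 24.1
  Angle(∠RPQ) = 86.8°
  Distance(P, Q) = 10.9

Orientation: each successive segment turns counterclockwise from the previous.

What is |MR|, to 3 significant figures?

16.1

M is at the origin; MJ runs at -50.2° with length 13.1, so J = (8.39, -10.1). ∠MJC = 107.3° gives JC at 22.5° from the x-axis; with |JC| = 12.1, C = (19.6, -5.43). JC is perpendicular to CR, so CR runs at 112°; with |CR| = 14.1, R = (14.2, 7.59). Then |MR| = |R − M| = 16.1.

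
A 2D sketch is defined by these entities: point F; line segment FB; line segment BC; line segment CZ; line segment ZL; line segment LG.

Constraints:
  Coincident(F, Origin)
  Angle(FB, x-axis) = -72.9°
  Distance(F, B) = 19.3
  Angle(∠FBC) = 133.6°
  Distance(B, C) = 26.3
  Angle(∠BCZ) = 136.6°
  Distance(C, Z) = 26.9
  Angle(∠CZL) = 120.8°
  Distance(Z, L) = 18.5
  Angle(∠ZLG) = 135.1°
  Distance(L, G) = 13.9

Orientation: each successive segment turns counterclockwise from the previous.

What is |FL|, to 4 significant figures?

59.56

∠BCZ = 136.6° gives CZ at 16.90° from the x-axis; with |CZ| = 26.9, Z = (54.95, -22.36). ∠CZL = 120.8° gives ZL at 76.10° from the x-axis; with |ZL| = 18.5, L = (59.39, -4.404). Then |FL| = |L − F| = 59.56.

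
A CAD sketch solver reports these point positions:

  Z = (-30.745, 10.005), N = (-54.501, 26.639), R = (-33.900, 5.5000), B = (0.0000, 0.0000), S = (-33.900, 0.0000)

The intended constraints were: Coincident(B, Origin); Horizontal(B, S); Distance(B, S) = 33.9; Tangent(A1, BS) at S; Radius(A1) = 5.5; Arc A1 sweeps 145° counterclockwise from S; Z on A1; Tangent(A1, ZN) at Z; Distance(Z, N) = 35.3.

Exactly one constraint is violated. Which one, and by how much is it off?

Distance(Z, N) = 35.3 — off by 6.30.

B = (0.00, 0.00) ✓; B.y = 0.00, S.y = 0.00 ✓; |BS| = 33.90 ✓; ∠(RS, SB) = 90.00° ✓; |RS| = 5.500 ✓; bearing(R→Z) − bearing(R→S) = 145.0° ✓; |RZ| = 5.500 ✓; ∠(RZ, ZN) = 89.99° ✓; |ZN| = 29.00 ✗.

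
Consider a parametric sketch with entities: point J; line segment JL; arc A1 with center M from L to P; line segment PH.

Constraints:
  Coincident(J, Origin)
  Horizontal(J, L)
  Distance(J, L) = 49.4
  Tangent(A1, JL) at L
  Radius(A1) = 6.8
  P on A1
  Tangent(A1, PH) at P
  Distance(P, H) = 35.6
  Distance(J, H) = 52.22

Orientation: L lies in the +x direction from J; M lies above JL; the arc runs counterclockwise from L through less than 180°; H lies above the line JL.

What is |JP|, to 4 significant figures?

55.96

Checks: J.y = 0.00, L.y = 0.00 ✓; |MP| = 6.800 ✓; ∠(MP, PH) = 90.00° ✓; |PH| = 35.60 ✓; |JH| = 52.22 ✓.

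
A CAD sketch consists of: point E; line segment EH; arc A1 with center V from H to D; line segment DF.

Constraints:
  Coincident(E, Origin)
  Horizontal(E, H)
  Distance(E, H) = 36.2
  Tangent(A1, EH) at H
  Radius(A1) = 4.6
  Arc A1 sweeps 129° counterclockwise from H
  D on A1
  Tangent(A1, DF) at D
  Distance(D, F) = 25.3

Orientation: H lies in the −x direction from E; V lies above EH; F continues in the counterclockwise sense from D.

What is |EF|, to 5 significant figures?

55.626

On A1, H sits at bearing -90° from V; a 129° counterclockwise sweep puts D at bearing 39°, so D = V + 4.6·(cos 39°, sin 39°) = (-32.625, 7.4949). A1 meets DF tangentially, so VD is at right angles to DF, so DF runs along (−sin 39°, cos 39°); with |DF| = 25.3, F = (-48.547, 27.157). Then |EF| = |F − E| = 55.626.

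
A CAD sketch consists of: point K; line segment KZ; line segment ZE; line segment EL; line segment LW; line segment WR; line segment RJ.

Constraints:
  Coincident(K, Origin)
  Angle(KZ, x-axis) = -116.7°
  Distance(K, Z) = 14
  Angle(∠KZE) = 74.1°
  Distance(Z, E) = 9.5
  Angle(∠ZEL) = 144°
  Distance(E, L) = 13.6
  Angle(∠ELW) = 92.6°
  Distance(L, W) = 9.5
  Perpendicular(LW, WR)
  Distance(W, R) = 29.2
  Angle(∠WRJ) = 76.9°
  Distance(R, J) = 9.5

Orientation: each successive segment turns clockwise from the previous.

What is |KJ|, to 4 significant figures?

21.04

K is at the origin; KZ runs at -116.7° with length 14.0, so Z = (-6.290, -12.51). ∠KZE = 74.1° gives ZE at 137.4° from the x-axis; with |ZE| = 9.5, E = (-13.28, -6.077). ∠ZEL = 144.0° gives EL at 101.4° from the x-axis; with |EL| = 13.6, L = (-15.97, 7.255). ∠ELW = 92.6° gives LW at 14.00° from the x-axis; with |LW| = 9.5, W = (-6.754, 9.553). LW is perpendicular to WR, so WR runs at -76.00°; with |WR| = 29.2, R = (0.3104, -18.78). ∠WRJ = 76.9° gives RJ at -179.1° from the x-axis; with |RJ| = 9.5, J = (-9.188, -18.93). Then |KJ| = |J − K| = 21.04.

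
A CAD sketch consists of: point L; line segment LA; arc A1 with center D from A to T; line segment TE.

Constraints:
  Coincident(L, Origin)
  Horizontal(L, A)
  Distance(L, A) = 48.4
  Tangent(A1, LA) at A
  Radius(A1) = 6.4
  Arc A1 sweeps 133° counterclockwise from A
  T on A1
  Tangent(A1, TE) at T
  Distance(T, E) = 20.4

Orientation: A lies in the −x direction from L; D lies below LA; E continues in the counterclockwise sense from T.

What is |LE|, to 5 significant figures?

46.838

On A1, A sits at bearing 90° from D; a 133° counterclockwise sweep puts T at bearing 223°, so T = D + 6.4·(cos 223°, sin 223°) = (-53.081, -10.765). Tangency of A1 to TE means the radius DT is perpendicular to TE, so TE runs along (−sin 223°, cos 223°); with |TE| = 20.4, E = (-39.168, -25.684). Then |LE| = |E − L| = 46.838.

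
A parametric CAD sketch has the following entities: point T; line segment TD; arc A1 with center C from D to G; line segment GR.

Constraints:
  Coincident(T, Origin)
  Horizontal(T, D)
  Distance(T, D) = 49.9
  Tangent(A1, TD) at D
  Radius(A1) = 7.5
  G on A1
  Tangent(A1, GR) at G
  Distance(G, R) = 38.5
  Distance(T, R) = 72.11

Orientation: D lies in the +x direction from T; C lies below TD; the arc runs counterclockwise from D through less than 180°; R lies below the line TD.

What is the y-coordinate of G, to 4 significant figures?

-9.922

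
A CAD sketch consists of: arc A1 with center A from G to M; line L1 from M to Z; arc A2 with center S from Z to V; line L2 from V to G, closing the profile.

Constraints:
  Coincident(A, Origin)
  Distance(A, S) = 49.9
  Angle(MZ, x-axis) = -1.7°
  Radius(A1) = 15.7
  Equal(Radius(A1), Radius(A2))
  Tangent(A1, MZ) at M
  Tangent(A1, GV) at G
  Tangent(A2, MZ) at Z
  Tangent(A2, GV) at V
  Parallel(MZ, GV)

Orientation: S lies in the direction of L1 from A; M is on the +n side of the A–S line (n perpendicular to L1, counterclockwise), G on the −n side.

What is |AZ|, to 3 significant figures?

52.3

The slot axis is L1's direction at -1.7°, so u = (cos -1.7°, sin -1.7°) = (1.00, -0.0297) and n = (−sin -1.7°, cos -1.7°) = (0.0297, 1.00). A is at the origin and S lies 49.9 along u from A, so S = 49.9·u = (49.9, -1.48). Tangency of A1 to both parallel lines with radius 15.7 puts M and G at A ± 15.7·n: M = (0.466, 15.7), G = (-0.466, -15.7). Equal radii place Z and V the same way about S: Z = S + 15.7·n = (50.3, 14.2), V = S − 15.7·n = (49.4, -17.2). Then |AZ| = |Z − A| = 52.3.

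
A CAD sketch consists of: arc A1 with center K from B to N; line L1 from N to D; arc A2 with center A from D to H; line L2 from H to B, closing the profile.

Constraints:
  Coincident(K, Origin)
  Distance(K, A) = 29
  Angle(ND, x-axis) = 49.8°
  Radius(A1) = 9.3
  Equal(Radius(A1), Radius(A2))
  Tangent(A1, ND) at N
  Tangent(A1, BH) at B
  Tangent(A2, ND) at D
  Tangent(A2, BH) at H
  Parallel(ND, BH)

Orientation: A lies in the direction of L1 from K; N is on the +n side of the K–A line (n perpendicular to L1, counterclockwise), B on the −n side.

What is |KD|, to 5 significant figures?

30.455

The slot axis is L1's direction at 49.8°, so u = (cos 49.8°, sin 49.8°) = (0.64546, 0.76380) and n = (−sin 49.8°, cos 49.8°) = (-0.76380, 0.64546). K is at the origin and A lies 29.0 along u from K, so A = 29.0·u = (18.718, 22.150). Tangency of A1 to both parallel lines with radius 9.3 puts N and B at K ± 9.3·n: N = (-7.1033, 6.0028), B = (7.1033, -6.0028). Equal radii place D and H the same way about A: D = A + 9.3·n = (11.615, 28.153), H = A − 9.3·n = (25.822, 16.147). Then |KD| = |D − K| = 30.455.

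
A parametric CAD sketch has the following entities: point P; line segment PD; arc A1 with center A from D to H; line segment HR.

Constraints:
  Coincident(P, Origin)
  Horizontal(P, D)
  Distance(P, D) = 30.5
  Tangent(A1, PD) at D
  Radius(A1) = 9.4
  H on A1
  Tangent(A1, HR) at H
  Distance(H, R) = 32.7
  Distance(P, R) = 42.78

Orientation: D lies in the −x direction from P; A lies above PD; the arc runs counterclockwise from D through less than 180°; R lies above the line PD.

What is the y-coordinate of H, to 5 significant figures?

7.7254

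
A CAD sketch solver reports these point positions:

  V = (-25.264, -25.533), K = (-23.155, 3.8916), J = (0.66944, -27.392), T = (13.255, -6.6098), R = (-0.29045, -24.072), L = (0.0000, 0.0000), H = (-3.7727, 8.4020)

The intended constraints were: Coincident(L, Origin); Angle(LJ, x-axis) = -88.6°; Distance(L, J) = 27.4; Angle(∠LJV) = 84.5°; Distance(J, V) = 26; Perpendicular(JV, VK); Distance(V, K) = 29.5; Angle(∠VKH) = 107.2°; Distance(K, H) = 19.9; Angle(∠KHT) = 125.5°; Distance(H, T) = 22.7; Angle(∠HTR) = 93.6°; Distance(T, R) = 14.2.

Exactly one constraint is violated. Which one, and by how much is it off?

Distance(T, R) = 14.2 — off by 7.90.

L = (0.00, 0.00) ✓; LJ at -88.60° ✓; |LJ| = 27.40 ✓; ∠LJV = 84.50° ✓; |JV| = 26.00 ✓; ∠(JV, VK) = 90.00° ✓; |VK| = 29.50 ✓; ∠VKH = 107.2° ✓; |KH| = 19.90 ✓; ∠KHT = 125.5° ✓; |HT| = 22.70 ✓; ∠HTR = 93.60° ✓; |TR| = 22.10 ✗.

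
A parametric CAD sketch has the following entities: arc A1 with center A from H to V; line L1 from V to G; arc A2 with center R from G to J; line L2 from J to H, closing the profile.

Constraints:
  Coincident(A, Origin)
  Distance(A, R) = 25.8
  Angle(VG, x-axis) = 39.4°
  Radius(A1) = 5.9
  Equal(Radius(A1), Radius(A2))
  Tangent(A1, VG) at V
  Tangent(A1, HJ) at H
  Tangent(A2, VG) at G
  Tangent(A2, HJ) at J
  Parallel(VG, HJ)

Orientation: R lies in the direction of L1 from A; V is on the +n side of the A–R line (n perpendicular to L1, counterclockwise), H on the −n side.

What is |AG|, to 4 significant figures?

26.47

Tangency of A1 to both parallel lines with radius 5.9 puts V and H at A ± 5.9·n: V = (-3.745, 4.559), H = (3.745, -4.559). Equal radii place G and J the same way about R: G = R + 5.9·n = (16.19, 20.94), J = R − 5.9·n = (23.68, 11.82). Then |AG| = |G − A| = 26.47.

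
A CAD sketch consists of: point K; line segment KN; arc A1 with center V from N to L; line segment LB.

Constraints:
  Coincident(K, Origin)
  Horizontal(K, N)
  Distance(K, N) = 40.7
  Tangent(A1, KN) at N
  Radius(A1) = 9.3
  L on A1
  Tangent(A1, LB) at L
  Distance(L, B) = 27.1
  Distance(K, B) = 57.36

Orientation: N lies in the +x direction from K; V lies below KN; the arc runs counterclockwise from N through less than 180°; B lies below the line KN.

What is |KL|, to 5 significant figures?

34.730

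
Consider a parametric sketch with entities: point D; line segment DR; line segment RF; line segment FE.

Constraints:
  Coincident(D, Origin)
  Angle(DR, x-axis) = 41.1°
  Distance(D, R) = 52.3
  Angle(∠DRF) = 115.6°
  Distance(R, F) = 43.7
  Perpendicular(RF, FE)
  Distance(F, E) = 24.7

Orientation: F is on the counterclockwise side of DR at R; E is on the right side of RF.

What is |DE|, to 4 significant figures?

97.78

∠DRF = 115.6°, so RF runs at 41.1° + (180° − 115.6°) = 105.5° from the x-axis; with |RF| = 43.7, F = R + 43.7·(cos 105.5°, sin 105.5°) = (27.73, 76.49). RF is perpendicular to FE; with |FE| = 24.7 on the right of RF, E = F + 24.7·(0.9636, 0.2672) = (51.53, 83.09). Then |DE| = |E − D| = 97.78.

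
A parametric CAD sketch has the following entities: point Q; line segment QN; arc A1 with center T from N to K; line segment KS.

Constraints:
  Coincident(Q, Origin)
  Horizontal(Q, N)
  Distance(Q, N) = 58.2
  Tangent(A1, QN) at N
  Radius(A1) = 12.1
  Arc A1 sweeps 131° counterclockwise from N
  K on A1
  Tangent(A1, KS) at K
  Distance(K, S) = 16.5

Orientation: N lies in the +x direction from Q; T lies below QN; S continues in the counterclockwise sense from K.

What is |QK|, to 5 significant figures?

53.002

Q is at the origin; QN is horizontal with |QN| = 58.2 and N on the +x side, so N = (58.200, 0.0000). Since A1 is tangent to QN there, TN ⟂ QN, so T = N + (0, -12.1) = (58.200, -12.100). On A1, N sits at bearing 90° from T; a 131° counterclockwise sweep puts K at bearing 221°, so K = T + 12.1·(cos 221°, sin 221°) = (49.068, -20.038). Then |QK| = |K − Q| = 53.002.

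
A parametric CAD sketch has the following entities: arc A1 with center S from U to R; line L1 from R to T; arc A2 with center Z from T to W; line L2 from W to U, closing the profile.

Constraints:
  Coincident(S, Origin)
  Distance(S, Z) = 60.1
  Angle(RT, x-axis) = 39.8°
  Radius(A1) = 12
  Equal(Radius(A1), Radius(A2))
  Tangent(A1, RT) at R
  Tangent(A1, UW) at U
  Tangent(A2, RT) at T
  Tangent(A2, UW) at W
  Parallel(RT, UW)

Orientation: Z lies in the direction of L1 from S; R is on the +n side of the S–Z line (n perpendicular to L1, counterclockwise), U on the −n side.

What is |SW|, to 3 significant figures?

61.3

The slot axis is L1's direction at 39.8°, so u = (cos 39.8°, sin 39.8°) = (0.768, 0.640) and n = (−sin 39.8°, cos 39.8°) = (-0.640, 0.768). S is at the origin and Z lies 60.1 along u from S, so Z = 60.1·u = (46.2, 38.5). Tangency of A1 to both parallel lines with radius 12.0 puts R and U at S ± 12.0·n: R = (-7.68, 9.22), U = (7.68, -9.22). Equal radii place T and W the same way about Z: T = Z + 12.0·n = (38.5, 47.7), W = Z − 12.0·n = (53.9, 29.3). Then |SW| = |W − S| = 61.3.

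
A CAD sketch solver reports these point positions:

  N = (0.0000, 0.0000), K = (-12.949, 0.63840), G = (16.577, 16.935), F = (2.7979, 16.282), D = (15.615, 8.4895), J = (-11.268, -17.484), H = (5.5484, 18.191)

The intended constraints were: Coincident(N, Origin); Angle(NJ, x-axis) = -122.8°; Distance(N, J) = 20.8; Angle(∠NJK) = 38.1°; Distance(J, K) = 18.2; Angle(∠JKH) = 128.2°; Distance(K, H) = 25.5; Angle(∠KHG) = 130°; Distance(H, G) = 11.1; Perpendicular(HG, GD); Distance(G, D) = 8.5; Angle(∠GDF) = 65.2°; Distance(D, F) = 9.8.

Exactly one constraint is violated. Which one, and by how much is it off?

Distance(D, F) = 9.8 — off by 5.20.

N = (0.00, 0.00) ✓; NJ at -122.8° ✓; |NJ| = 20.80 ✓; ∠NJK = 38.10° ✓; |JK| = 18.20 ✓; ∠JKH = 128.2° ✓; |KH| = 25.50 ✓; ∠KHG = 130.0° ✓; |HG| = 11.10 ✓; ∠(HG, GD) = 90.00° ✓; |GD| = 8.500 ✓; ∠GDF = 65.20° ✓; |DF| = 15.00 ✗.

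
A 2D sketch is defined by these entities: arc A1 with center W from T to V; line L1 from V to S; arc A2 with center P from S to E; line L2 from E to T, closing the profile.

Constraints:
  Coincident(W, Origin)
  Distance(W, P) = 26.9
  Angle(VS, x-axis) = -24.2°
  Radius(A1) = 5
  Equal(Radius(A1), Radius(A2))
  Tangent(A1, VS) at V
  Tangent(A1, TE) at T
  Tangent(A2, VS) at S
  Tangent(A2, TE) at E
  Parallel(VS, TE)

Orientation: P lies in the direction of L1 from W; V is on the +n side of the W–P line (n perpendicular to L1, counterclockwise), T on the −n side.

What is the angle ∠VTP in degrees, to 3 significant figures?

79.5°

W is at the origin and P lies 26.9 along u from W, so P = 26.9·u = (24.5, -11.0). Tangency of A1 to both parallel lines with radius 5.0 puts V and T at W ± 5.0·n: V = (2.05, 4.56), T = (-2.05, -4.56). Then cos ∠VTP = TV·TP / (|TV||TP|), giving 79.5°.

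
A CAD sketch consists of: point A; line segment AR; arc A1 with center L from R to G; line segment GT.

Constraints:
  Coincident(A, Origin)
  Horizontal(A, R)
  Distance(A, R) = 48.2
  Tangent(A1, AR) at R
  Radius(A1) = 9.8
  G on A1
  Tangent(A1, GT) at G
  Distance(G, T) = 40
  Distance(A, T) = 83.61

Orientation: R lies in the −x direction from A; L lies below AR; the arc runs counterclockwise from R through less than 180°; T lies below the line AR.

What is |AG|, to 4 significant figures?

57.77

A is at the origin; AR is horizontal with |AR| = 48.2 and R on the −x side, so R = (-48.20, 0.000). The tangent condition forces LR to be normal to AR, so L = R + (0, -9.8) = (-48.20, -9.800). Since LG ⟂ GT (tangency), |LT| = √(9.8² + 40.0²) = 41.18 regardless of where G sits on A1. So T lies on both circle(A, 83.61) and circle(L, 41.18); the below-AR intersection is T = (-71.06, -44.05). G is the foot of the tangent from T: G = (-57.41, -6.456).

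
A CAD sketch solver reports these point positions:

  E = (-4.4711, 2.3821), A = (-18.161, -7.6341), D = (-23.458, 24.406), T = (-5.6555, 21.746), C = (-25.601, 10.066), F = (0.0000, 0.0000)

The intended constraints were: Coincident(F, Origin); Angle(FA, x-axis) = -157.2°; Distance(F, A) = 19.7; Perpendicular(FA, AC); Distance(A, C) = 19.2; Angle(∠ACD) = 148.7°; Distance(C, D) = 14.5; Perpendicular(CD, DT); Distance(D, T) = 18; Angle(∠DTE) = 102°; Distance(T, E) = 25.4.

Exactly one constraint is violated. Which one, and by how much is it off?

Distance(T, E) = 25.4 — off by 6.00.

F = (0.00, 0.00) ✓; FA at -157.2° ✓; |FA| = 19.70 ✓; ∠(FA, AC) = 90.00° ✓; |AC| = 19.20 ✓; ∠ACD = 148.7° ✓; |CD| = 14.50 ✓; ∠(CD, DT) = 90.00° ✓; |DT| = 18.00 ✓; ∠DTE = 102.0° ✓; |TE| = 19.40 ✗.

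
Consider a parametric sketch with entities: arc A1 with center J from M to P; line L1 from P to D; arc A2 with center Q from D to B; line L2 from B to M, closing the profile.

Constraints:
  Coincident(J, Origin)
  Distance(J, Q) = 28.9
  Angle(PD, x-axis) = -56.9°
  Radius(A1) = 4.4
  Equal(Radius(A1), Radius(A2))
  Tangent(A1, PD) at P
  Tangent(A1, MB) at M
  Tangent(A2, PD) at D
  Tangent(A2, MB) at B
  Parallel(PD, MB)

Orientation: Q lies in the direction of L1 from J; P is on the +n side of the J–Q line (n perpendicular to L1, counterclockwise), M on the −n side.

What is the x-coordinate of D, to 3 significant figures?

19.5

The slot axis is L1's direction at -56.9°, so u = (cos -56.9°, sin -56.9°) = (0.546, -0.838) and n = (−sin -56.9°, cos -56.9°) = (0.838, 0.546). J is at the origin and Q lies 28.9 along u from J, so Q = 28.9·u = (15.8, -24.2). Tangency of A1 to both parallel lines with radius 4.4 puts P and M at J ± 4.4·n: P = (3.69, 2.40), M = (-3.69, -2.40). Equal radii place D and B the same way about Q: D = Q + 4.4·n = (19.5, -21.8), B = Q − 4.4·n = (12.1, -26.6). So D.x = 19.5.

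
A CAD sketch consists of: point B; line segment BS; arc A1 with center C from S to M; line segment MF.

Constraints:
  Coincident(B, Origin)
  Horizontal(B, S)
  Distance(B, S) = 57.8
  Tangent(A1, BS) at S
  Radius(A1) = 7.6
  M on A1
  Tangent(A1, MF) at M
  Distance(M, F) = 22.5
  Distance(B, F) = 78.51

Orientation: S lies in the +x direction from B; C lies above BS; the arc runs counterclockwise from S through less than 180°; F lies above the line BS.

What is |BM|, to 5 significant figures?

64.739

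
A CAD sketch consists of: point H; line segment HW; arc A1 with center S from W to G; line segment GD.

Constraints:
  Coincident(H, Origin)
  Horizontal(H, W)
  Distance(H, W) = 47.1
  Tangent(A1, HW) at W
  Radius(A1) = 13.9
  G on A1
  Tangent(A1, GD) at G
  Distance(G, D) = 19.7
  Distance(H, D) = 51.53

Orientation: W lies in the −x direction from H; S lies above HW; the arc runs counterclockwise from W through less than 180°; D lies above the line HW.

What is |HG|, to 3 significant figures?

37.3

H is at the origin; H and W share the same y with |HW| = 47.1 and W on the −x side, so W = (-47.1, 0.00). A1 meets HW tangentially, so SW is at right angles to HW, so S = W + (0, 13.9) = (-47.1, 13.9). Since SG ⟂ GD (tangency), |SD| = √(13.9² + 19.7²) = 24.1 regardless of where G sits on A1. So D lies on both circle(H, 51.53) and circle(S, 24.1); the above-HW intersection is D = (-37.0, 35.8). G is the foot of the tangent from D: G = (-33.4, 16.4).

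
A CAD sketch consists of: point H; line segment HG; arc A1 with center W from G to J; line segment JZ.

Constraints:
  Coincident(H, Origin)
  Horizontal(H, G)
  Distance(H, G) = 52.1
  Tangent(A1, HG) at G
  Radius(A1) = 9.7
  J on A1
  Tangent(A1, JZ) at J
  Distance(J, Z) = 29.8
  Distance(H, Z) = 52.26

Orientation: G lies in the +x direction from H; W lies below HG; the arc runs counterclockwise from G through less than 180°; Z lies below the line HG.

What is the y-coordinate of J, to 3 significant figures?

-7.83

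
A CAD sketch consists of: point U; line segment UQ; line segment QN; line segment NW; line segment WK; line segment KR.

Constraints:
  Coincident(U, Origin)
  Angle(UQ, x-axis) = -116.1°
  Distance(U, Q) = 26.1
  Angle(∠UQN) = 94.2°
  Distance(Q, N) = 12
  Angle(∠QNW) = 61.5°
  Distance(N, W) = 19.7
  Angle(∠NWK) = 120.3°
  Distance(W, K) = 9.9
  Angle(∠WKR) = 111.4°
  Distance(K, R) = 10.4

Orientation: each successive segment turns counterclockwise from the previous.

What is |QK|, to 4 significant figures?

19.07

U is at the origin; UQ runs at -116.1° with length 26.1, so Q = (-11.48, -23.44). ∠UQN = 94.2° gives QN at -30.30° from the x-axis; with |QN| = 12.0, N = (-1.122, -29.49). ∠QNW = 61.5° gives NW at 88.20° from the x-axis; with |NW| = 19.7, W = (-0.5029, -9.803). ∠NWK = 120.3° gives WK at 147.9° from the x-axis; with |WK| = 9.9, K = (-8.889, -4.542). Then |QK| = |K − Q| = 19.07.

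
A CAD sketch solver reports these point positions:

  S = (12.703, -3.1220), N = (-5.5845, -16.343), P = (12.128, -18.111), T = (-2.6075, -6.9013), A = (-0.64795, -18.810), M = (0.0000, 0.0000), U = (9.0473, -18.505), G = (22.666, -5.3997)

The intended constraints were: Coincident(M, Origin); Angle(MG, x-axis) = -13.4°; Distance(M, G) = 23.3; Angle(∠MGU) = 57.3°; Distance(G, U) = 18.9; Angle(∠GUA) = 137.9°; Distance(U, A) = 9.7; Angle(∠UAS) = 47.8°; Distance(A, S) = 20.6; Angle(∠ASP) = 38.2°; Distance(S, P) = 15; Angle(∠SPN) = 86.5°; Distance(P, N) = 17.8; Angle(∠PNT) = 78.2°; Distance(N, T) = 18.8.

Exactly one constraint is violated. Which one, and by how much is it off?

Distance(N, T) = 18.8 — off by 8.90.

M = (0.00, 0.00) ✓; MG at -13.40° ✓; |MG| = 23.30 ✓; ∠MGU = 57.30° ✓; |GU| = 18.90 ✓; ∠GUA = 137.9° ✓; |UA| = 9.700 ✓; ∠UAS = 47.80° ✓; |AS| = 20.60 ✓; ∠ASP = 38.20° ✓; |SP| = 15.00 ✓; ∠SPN = 86.50° ✓; |PN| = 17.80 ✓; ∠PNT = 78.20° ✓; |NT| = 9.900 ✗.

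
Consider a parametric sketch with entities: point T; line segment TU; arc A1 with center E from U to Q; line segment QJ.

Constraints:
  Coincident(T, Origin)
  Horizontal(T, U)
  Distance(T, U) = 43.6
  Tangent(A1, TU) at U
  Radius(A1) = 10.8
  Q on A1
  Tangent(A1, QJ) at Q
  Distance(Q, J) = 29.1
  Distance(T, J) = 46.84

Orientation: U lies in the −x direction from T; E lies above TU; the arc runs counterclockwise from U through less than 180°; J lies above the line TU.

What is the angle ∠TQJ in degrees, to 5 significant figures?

95.220°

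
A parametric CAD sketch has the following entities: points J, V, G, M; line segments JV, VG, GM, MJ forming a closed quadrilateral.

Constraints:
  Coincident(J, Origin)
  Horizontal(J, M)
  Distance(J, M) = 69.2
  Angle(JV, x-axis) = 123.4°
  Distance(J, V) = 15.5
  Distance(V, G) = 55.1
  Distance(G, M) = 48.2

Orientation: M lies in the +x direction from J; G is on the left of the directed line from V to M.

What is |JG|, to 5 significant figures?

55.734

J is at the origin; JM is horizontal with |JM| = 69.2 and M in +x, so M = (69.2, 0). JV runs at 123.4° with |JV| = 15.5, so V = (-8.5325, 12.940). G is determined by |VG| = 55.1 and |GM| = 48.2 together: it lies at the intersection of circle(V, 55.1) and circle(M, 48.2). With |VM| = 78.802, the foot of the radical line on VM is 43.924 from V and the perpendicular offset is √(55.1² − 43.924²) = 33.267. Taking the left-of-VM solution: G = (40.258, 38.543).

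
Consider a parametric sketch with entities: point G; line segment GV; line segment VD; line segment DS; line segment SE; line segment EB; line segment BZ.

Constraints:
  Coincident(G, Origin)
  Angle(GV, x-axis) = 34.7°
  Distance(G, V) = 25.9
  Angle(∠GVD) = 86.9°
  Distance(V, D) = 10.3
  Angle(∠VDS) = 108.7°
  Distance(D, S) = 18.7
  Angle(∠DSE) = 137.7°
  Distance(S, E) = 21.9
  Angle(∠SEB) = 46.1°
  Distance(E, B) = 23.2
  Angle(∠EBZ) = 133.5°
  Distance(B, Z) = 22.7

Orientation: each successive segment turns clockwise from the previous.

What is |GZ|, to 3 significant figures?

30.9

∠SEB = 46.1° gives EB at 54.1° from the x-axis; with |EB| = 23.2, B = (6.66, 7.33). ∠EBZ = 133.5° gives BZ at 7.60° from the x-axis; with |BZ| = 22.7, Z = (29.2, 10.3). Then |GZ| = |Z − G| = 30.9.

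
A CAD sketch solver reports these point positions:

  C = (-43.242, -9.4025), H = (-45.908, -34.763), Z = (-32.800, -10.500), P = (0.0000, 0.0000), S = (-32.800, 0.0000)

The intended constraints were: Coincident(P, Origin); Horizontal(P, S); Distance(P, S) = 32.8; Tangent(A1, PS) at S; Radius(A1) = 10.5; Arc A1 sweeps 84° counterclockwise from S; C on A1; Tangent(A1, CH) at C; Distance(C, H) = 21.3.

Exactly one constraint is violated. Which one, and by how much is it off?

Distance(C, H) = 21.3 — off by 4.20.

P = (0.00, 0.00) ✓; P.y = 0.00, S.y = 0.00 ✓; |PS| = 32.80 ✓; ∠(ZS, SP) = 90.00° ✓; |ZS| = 10.50 ✓; bearing(Z→C) − bearing(Z→S) = 84.00° ✓; |ZC| = 10.50 ✓; ∠(ZC, CH) = 90.00° ✓; |CH| = 25.50 ✗.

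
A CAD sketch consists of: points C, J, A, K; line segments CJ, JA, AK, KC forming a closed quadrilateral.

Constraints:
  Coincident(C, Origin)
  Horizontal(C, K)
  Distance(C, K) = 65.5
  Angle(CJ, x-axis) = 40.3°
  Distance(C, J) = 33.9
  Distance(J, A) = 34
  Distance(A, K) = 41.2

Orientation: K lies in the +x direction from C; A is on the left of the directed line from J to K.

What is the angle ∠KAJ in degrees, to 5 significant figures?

73.389°

Checks: CJ at 40.30° ✓; |JA| = 34.00 ✓; |AK| = 41.20 ✓.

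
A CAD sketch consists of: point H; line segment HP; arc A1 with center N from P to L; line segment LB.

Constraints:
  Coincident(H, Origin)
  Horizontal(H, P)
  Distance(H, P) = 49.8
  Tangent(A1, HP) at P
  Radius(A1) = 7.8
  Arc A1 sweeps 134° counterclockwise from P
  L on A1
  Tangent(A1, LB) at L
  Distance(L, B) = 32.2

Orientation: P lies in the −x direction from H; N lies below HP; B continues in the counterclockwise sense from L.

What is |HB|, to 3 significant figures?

49.1

On A1, P sits at bearing 90° from N; a 134° counterclockwise sweep puts L at bearing 224°, so L = N + 7.8·(cos 224°, sin 224°) = (-55.4, -13.2). A1 meets LB tangentially, so NL is at right angles to LB, so LB runs along (−sin 224°, cos 224°); with |LB| = 32.2, B = (-33.0, -36.4). Then |HB| = |B − H| = 49.1.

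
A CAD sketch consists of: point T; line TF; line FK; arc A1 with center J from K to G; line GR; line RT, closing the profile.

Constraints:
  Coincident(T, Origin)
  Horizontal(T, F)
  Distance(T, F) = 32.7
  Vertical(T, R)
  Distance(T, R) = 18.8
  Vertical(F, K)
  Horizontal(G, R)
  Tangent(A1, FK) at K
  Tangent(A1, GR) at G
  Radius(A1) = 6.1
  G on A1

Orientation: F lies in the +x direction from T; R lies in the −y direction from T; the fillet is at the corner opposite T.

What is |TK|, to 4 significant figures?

35.08

T is at the origin; T and F share the same y with |TF| = 32.7 and F on the +x side, so F = (32.70, 0.000). TR is vertical with |TR| = 18.8 and R on the −y side, so R = (0.000, -18.80). The virtual corner opposite T is at (32.70, -18.80). The tangent condition forces JK to be normal to FK and since A1 is tangent to GR there, JG ⟂ GR, with radius 6.1, so the center J sits 6.1 in from both sides at J = (26.60, -12.70). That places the tangent points at K = (32.70, -12.70) on FK and G = (26.60, -18.80) on GR. Then |TK| = |K − T| = 35.08.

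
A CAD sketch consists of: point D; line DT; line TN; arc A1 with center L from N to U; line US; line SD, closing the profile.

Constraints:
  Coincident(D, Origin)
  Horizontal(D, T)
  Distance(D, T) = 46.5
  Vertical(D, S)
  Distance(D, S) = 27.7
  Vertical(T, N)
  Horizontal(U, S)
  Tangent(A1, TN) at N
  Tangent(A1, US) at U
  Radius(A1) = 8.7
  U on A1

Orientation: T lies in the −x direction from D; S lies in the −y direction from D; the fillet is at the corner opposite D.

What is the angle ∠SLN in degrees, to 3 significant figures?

167°

The virtual corner opposite D is at (-46.5, -27.7). The tangent condition forces LN to be normal to TN and since A1 is tangent to US there, LU ⟂ US, with radius 8.7, so the center L sits 8.7 in from both sides at L = (-37.8, -19.0). That places the tangent points at N = (-46.5, -19.0) on TN and U = (-37.8, -27.7) on US. Then cos ∠SLN = LS·LN / (|LS||LN|), giving 167°.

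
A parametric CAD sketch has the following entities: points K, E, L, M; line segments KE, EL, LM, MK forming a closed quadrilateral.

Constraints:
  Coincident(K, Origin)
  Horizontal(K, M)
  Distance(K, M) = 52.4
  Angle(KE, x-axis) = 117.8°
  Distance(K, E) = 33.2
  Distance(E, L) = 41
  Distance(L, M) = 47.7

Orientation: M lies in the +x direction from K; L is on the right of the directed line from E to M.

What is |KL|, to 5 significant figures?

7.9419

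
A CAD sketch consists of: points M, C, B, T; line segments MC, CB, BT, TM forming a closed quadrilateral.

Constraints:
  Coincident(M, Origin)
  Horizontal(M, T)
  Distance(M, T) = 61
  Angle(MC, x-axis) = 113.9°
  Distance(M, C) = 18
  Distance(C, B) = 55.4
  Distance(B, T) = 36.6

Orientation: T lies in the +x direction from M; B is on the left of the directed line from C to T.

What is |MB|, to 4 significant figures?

56.33

Checks: |CB| = 55.40 ✓; |BT| = 36.60 ✓.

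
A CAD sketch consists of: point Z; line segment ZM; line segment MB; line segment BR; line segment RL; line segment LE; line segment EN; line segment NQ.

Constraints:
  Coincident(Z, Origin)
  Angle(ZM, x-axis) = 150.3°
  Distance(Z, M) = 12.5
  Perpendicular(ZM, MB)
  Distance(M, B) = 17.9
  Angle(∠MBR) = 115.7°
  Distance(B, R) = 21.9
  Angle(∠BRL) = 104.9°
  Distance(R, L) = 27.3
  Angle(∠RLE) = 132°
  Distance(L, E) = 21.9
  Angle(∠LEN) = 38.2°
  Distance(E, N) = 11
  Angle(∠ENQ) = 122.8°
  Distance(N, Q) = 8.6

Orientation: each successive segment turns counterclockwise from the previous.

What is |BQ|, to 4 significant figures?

36.47

Z is at the origin; ZM runs at 150.3° with length 12.5, so M = (-10.86, 6.193). The perpendicularity gives MB at right angles to ZM, so MB runs at -119.7°; with |MB| = 17.9, B = (-19.73, -9.355). ∠MBR = 115.7° gives BR at -55.40° from the x-axis; with |BR| = 21.9, R = (-7.291, -27.38). ∠BRL = 104.9° gives RL at 19.70° from the x-axis; with |RL| = 27.3, L = (18.41, -18.18). ∠RLE = 132.0° gives LE at 67.70° from the x-axis; with |LE| = 21.9, E = (26.72, 2.083). ∠LEN = 38.2° gives EN at -150.5° from the x-axis; with |EN| = 11.0, N = (17.15, -3.334). ∠ENQ = 122.8° gives NQ at -93.30° from the x-axis; with |NQ| = 8.6, Q = (16.65, -11.92). Then |BQ| = |Q − B| = 36.47.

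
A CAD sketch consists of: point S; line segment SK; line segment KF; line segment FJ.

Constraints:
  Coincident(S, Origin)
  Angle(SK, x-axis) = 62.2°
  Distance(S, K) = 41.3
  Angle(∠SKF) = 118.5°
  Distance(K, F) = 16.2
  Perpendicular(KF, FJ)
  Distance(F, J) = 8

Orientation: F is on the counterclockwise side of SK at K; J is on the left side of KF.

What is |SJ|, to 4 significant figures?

45.72

S is at the origin; SK runs at 62.2° with length 41.3, so K = 41.3·(cos 62.2°, sin 62.2°) = (19.26, 36.53). ∠SKF = 118.5°, so KF runs at 62.2° + (180° − 118.5°) = 123.7° from the x-axis; with |KF| = 16.2, F = K + 16.2·(cos 123.7°, sin 123.7°) = (10.27, 50.01). The perpendicularity gives FJ at right angles to KF; with |FJ| = 8.0 on the left of KF, J = F + 8.0·(-0.8320, -0.5548) = (3.618, 45.57). Then |SJ| = |J − S| = 45.72.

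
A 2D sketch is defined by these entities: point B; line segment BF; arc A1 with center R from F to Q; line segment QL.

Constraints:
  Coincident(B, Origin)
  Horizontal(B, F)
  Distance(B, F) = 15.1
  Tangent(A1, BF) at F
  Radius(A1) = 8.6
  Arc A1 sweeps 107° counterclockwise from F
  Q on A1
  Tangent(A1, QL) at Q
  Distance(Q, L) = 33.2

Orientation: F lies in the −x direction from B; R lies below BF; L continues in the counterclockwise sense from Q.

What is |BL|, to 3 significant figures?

45.0

B is at the origin; BF is horizontal with |BF| = 15.1 and F on the −x side, so F = (-15.1, 0.00). A1 meets BF tangentially, so RF is at right angles to BF, so R = F + (0, -8.6) = (-15.1, -8.60). On A1, F sits at bearing 90° from R; a 107° counterclockwise sweep puts Q at bearing 197°, so Q = R + 8.6·(cos 197°, sin 197°) = (-23.3, -11.1). The tangent condition forces RQ to be normal to QL, so QL runs along (−sin 197°, cos 197°); with |QL| = 33.2, L = (-13.6, -42.9). Then |BL| = |L − B| = 45.0.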